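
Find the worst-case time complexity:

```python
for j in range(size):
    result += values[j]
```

Time complexity: O(n).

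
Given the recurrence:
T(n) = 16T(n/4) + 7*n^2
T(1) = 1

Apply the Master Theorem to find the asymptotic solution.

a=16, b=4, f(n)=7*n^2. log_4(16) = 2. Case 2: T(n) = O(n^2 log n).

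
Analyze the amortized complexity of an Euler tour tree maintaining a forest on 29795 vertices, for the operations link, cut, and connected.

An Euler tour tree stores each tree's Euler tour as a balanced BST keyed by tour position. On 29795 vertices: link concatenates two tours via O(1) splits/joins of size <= 2*29795 (O(log n)); cut splits the tour at the two occurrences of the edge (O(log n)); connected compares BST roots (O(log n) to find the root). All O(log n) amortized.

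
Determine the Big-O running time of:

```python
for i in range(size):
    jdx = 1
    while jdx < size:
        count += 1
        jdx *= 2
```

Time complexity: O(n log n).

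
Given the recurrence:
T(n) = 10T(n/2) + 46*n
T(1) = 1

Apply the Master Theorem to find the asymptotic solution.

a=10, b=2, f(n)=46*n. log_2(10) = 3.322. Case 1 of Master Theorem: T(n) = O(n^3.322).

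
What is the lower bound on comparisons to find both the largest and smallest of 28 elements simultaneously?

Pair elements first (floor(28/2) comparisons), then find max among winners and min among losers. Total: ceil(3*28/2) - 2 = 40 comparisons.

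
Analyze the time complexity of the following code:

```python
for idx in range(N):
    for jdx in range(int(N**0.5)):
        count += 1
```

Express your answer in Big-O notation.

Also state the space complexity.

Time complexity: O(n * sqrt(n)).
Space complexity: O(1).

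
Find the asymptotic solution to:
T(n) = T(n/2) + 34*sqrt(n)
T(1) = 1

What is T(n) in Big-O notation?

Each level contributes sqrt(n/2^k). Geometric series with ratio 1/sqrt(2) < 1 sums to O(sqrt(n)).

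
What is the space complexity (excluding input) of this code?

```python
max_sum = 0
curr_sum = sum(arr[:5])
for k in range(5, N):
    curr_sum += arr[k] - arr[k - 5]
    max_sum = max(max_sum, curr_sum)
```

Space complexity: O(1).
Only a constant amount of auxiliary storage is used; nothing grows with n.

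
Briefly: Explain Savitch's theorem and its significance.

Savitch's theorem states that NSPACE(f(n)) is contained in DSPACE(f(n)^2) for f(n) >= log n. In particular, NPSPACE = PSPACE, meaning nondeterminism does not significantly help for space-bounded computation. This contrasts with time, where we do not know if P = NP.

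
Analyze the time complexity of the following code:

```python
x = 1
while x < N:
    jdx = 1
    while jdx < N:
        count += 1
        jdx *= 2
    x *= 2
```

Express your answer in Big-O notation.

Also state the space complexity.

Time complexity: O(log^2 n).
Space complexity: O(1).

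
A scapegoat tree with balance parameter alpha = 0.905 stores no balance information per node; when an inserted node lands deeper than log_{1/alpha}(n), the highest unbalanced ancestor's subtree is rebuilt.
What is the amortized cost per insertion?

Search/insert path is O(log n). A rebuild of a subtree of size s costs O(s), but with alpha = 0.905 at least Omega(s) insertions must have occurred in that subtree since its last rebuild. Charging O(1) of the rebuild to each such insertion gives O(log n) amortized.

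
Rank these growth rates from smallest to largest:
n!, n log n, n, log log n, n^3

Ordered by growth rate: log log n < n < n log n < n^3 < n!.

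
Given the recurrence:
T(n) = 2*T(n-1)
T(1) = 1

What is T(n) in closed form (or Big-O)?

Each step multiplies by 2. T(n) = T(1)*2^(n-1) = 2^(n-1).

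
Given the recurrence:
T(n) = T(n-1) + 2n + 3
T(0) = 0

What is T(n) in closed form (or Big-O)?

Dominant term in sum is 2*sum(i, i=1..n) = 2*n*(n+1)/2 = O(n^2).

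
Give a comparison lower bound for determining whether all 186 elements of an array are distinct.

In the algebraic decision-tree model, the YES region for element distinctness on 186 elements has 186! connected components (one per ordering). Ben-Or's theorem then gives a lower bound of Omega(log(n!)) = Omega(n log n).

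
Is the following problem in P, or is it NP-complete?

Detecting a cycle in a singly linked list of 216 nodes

This problem is in P: Floyd's tortoise-and-hare runs in O(n) time, O(1) space.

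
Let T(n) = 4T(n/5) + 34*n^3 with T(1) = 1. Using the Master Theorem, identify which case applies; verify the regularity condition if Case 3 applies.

a=4, b=5, f(n)=34*n^3.
log_5(4) = 0.8614 < 3.
f(n) = Omega(n^(0.8614+epsilon)) for some epsilon > 0, so Case 3 is the candidate.
Regularity: a*f(n/b) = 4*34*(n/5)^3 = (4/125)*34*n^3 <= c*f(n) with c = 4/125 < 1. Satisfied.
Case 3: T(n) = Theta(n^3).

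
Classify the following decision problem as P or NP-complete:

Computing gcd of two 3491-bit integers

This problem is in P: the Euclidean algorithm runs in polynomial time in the bit-length.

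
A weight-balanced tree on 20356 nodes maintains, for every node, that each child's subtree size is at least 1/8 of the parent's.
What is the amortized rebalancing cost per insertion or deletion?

With balance ratio 1/8, tree height is O(log_{8/1}(20356)) = O(log n). A rebalance at a node of size s costs O(s) but requires Omega(s) updates in that subtree to retrigger. Summed over the O(log n) ancestors of the touched leaf, amortized rebalancing is O(log n).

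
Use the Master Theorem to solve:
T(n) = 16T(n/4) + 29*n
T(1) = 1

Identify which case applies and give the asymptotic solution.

a=16, b=4, f(n)=29*n.
log_4(16) = 2 > 1.
Since f(n) = O(n^1) is polynomially smaller than n^2, Case 1 applies.
T(n) = Theta(n^2).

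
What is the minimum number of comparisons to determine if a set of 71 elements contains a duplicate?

Determining if 71 elements are all distinct requires Omega(n log n) comparisons in the comparison model. This follows from the element distinctness lower bound.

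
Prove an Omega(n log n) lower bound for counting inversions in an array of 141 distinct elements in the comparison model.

Decision-tree argument: at any leaf, the comparisons made (with transitivity) must totally order all 141 elements -- otherwise some pair (i,j) is unordered, and an adversary can present two inputs agreeing on every comparison made but with that pair flipped, changing the inversion count by 1, so the leaf's output is wrong on one of them. Hence the tree has >= 141! leaves and height >= log_2(141!) = Omega(n log n). Modified merge sort achieves O(n log n).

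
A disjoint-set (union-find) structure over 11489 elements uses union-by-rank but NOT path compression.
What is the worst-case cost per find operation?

Union-by-rank alone keeps every tree's height <= log_2(11489) ~= 13.5. Each find traverses from a node to its root, costing O(height) = O(log n). Without path compression this bound is tight.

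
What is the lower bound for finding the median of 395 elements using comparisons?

To find the median of 395 elements, every element must be compared at least once, so the lower bound is Omega(n). The BFPRT algorithm achieves O(n), making this tight.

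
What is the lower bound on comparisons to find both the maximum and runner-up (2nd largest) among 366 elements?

Lower bound: finding the max needs 366-1 comparisons. By an adversary weight-doubling argument, the maximum element must personally win at least ceil(log_2(366)) = 9 comparisons in any correct algorithm. The 2nd largest is among those 9 direct losers, and distinguishing it requires 9-1 more comparisons. Total >= 366-1 + 9-1 = 373. A balanced tournament achieves this bound exactly.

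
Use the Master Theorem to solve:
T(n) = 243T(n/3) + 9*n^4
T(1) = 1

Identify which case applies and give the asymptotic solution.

a=243, b=3, f(n)=9*n^4.
log_3(243) = 5 > 4.
Since f(n) = O(n^4) is polynomially smaller than n^5, Case 1 applies.
T(n) = Theta(n^5).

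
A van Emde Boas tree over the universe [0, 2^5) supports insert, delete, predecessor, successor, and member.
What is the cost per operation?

vEB recursively partitions [0, 32) into sqrt(u) clusters of size sqrt(u). Each operation recurses into either one cluster or the summary, never both: T(u) = T(sqrt(u)) + O(1) => T(u) = O(log log u) = O(log 5). This is worst-case, not just amortized.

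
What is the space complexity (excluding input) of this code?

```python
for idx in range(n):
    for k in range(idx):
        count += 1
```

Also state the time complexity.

Space complexity: O(1).
Only a constant amount of auxiliary storage is used; nothing grows with n.
Time complexity: O(n^2).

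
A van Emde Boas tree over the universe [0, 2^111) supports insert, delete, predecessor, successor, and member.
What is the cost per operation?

vEB recursively partitions [0, 2596148429267413814265248164610048) into sqrt(u) clusters of size sqrt(u). Each operation recurses into either one cluster or the summary, never both: T(u) = T(sqrt(u)) + O(1) => T(u) = O(log log u) = O(log 111). This is worst-case, not just amortized.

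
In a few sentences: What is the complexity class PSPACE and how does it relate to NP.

PSPACE is the class of problems solvable with polynomial space. NP is a subset of PSPACE (a poly-space machine can enumerate all certificates). PSPACE-complete problems include QBF (quantified Boolean formulas) and generalized games. It is unknown whether NP = PSPACE.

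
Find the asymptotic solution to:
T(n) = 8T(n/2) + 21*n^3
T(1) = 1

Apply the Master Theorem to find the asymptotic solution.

a=8, b=2, f(n)=21*n^3. log_2(8) = 3. Case 2: T(n) = O(n^3 log n).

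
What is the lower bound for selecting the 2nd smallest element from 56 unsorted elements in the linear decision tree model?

Selecting the 2nd smallest of 56 elements requires Omega(n) comparisons. Every element must be compared at least once. The BFPRT algorithm achieves O(n), making this tight.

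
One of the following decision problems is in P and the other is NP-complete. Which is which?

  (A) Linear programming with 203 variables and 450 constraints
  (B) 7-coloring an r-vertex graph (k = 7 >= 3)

(A) is P: the ellipsoid and interior-point methods run in polynomial time.
(B) is NP-complete: graph k-coloring for k>=3 is NP-complete by reduction from 3-SAT.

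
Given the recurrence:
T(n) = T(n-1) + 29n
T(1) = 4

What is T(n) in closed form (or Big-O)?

Unrolling: T(n) = 4 + 29*(2 + 3 + ... + n) = 4 + 29*(n(n+1)/2 - 1) = O(n^2).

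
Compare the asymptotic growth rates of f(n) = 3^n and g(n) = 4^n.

g(n) = 4^n grows faster: (4/3)^n -> infinity since 4/3 > 1.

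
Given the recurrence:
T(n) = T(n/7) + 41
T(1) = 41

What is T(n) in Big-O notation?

Each step divides n by 7 and adds 41. After log_7(n) steps, T(n) = O(log n).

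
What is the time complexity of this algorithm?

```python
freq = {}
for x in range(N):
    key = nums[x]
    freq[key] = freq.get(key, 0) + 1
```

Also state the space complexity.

Time complexity: O(n).
Space complexity: O(n).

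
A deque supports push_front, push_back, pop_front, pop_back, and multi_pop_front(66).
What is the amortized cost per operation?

Assign 2 credits to each push operation. A pop uses 1 saved credit. multi_pop_front(66) uses up to 66 saved credits from previous pushes. Credits never go negative. Amortized cost is O(1).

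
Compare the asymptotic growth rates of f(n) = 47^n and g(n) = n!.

g(n) = n! grows faster: n!/47^n -> infinity by Stirling.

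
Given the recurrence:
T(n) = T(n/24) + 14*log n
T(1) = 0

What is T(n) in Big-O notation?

Each of the log_24(n) levels adds O(log n). T(n) = O(log^2 n).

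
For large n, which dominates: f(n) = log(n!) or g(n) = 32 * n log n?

f(n) = log(n!) and g(n) = 32 * n log n are Theta of each other: Stirling: log(n!) = n log n - n + O(log n) = Theta(n log n); the constant 32 doesn't change the Theta class.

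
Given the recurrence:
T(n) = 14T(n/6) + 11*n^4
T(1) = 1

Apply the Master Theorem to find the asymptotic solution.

a=14, b=6, f(n)=11*n^4. log_6(14) = 1.473 < 4. Case 3: T(n) = O(n^4).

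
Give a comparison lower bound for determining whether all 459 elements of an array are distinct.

In the algebraic decision-tree model, the YES region for element distinctness on 459 elements has 459! connected components (one per ordering). Ben-Or's theorem then gives a lower bound of Omega(log(n!)) = Omega(n log n).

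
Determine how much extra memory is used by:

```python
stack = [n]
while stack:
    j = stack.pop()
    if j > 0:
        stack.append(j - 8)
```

Space complexity: O(1).
Only a constant amount of auxiliary storage is used; nothing grows with n.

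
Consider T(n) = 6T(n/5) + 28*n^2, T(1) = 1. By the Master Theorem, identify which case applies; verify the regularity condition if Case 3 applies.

a=6, b=5, f(n)=28*n^2.
log_5(6) = 1.113 < 2.
f(n) = Omega(n^(1.113+epsilon)) for some epsilon > 0, so Case 3 is the candidate.
Regularity: a*f(n/b) = 6*28*(n/5)^2 = (6/25)*28*n^2 <= c*f(n) with c = 6/25 < 1. Satisfied.
Case 3: T(n) = Theta(n^2).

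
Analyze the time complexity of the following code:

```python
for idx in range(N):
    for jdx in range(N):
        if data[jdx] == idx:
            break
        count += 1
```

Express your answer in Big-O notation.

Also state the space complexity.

Time complexity: O(n^2).
Space complexity: O(1).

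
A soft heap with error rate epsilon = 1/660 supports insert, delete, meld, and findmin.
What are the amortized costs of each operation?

Soft heaps (Chazelle) allow up to an epsilon = 1/660 fraction of elements to have corrupted (raised) keys. Insert is O(log(1/epsilon)) = O(log 660) amortized -- the structure maintains heap-ordered binary trees of rank bounded by O(log(1/epsilon)). Meld concatenates root lists: O(1) amortized. Delete and findmin are O(1) amortized.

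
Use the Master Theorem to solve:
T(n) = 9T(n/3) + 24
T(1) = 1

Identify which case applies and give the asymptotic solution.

a=9, b=3, f(n)=24.
log_3(9) = 2 > 0.
Since f(n) = O(n^0) is polynomially smaller than n^2, Case 1 applies.
T(n) = Theta(n^2).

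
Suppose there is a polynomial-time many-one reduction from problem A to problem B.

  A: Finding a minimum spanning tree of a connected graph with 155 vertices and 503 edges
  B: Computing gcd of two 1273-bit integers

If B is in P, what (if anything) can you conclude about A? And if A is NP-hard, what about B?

A poly-time reduction A <=_p B means any A-instance can be transformed to a B-instance in poly time.
If B is in P: compose the reduction with B's poly-time algorithm to solve A in poly time, so A is in P.
If A is NP-hard: every NP problem reduces to A, which reduces to B; composing reductions, every NP problem reduces to B, so B is NP-hard.
(Here in fact A is P and B is P.)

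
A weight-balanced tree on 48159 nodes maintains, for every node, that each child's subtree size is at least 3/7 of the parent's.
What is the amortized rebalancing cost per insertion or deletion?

With balance ratio 3/7, tree height is O(log_{7/3}(48159)) = O(log n). A rebalance at a node of size s costs O(s) but requires Omega(s) updates in that subtree to retrigger. Summed over the O(log n) ancestors of the touched leaf, amortized rebalancing is O(log n).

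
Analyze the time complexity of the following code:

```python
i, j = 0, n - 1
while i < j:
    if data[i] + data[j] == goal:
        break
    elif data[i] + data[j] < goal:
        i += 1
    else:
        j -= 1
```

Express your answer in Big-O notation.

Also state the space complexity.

Time complexity: O(n).
Space complexity: O(1).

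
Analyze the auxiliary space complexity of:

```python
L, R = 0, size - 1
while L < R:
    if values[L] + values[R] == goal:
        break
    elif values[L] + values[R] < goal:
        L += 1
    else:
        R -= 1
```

Space complexity: O(1).
Only a constant amount of auxiliary storage is used; nothing grows with n.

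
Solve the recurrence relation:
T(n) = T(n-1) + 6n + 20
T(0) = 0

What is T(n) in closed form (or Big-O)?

Dominant term in sum is 6*sum(i, i=1..n) = 6*n*(n+1)/2 = O(n^2).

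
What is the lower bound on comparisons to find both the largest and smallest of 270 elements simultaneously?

Pair elements first (floor(270/2) comparisons), then find max among winners and min among losers. Total: ceil(3*270/2) - 2 = 403 comparisons.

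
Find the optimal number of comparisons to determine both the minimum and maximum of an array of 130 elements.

Naive approach: 258 comparisons (129 for max + 129 for min).
Optimal: Compare elements in pairs first (floor(n/2) = 65 comparisons), then find max among winners and min among losers (64 comparisons each).
Total: ceil(3n/2) - 2 = 193 comparisons. An adversary argument shows this is also a lower bound.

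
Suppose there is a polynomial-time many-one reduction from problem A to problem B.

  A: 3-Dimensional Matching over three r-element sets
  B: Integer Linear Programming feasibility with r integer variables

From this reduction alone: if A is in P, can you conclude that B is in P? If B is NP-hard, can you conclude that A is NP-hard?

A poly-time reduction A <=_p B transfers tractability DOWN (B easy => A easy) and hardness UP (A hard => B hard), not the reverse.
From A in P, the reduction alone does NOT give B in P: any problem in P trivially reduces to SAT, yet SAT is not known to be in P.
From B NP-hard, the reduction alone does NOT give A NP-hard: again, easy problems reduce to hard ones.
(Here in fact A is NP-complete and B is NP-complete.)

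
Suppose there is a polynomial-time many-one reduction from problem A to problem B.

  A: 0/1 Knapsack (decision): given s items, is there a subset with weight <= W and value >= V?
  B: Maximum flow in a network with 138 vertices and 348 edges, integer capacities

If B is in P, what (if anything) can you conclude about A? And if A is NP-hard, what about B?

A poly-time reduction A <=_p B means any A-instance can be transformed to a B-instance in poly time.
If B is in P: compose the reduction with B's poly-time algorithm to solve A in poly time, so A is in P.
If A is NP-hard: every NP problem reduces to A, which reduces to B; composing reductions, every NP problem reduces to B, so B is NP-hard.
(Here in fact A is NP-complete and B is in P, so no such reduction is known -- its existence would imply P = NP; the analysis concerns only what the assumed reduction would or would not let you conclude.)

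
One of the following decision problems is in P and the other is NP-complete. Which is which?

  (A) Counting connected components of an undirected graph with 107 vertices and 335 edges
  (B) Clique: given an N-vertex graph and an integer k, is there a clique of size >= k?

(A) is P: BFS/DFS visits each vertex and edge once: O(V+E).
(B) is NP-complete: complement of Independent Set / Vertex Cover (with k part of the input).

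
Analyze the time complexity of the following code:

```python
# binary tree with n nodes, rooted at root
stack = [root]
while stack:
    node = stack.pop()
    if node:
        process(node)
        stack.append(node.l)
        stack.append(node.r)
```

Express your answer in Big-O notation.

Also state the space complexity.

Time complexity: O(n).
Space complexity: O(n).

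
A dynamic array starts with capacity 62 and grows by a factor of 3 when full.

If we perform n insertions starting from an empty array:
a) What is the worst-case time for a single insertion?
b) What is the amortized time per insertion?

(a) Worst-case single insertion: O(n) -- when the array is full at capacity c, the resize copies all c elements, and c can be Theta(n).
(b) Resizes happen at sizes 62, 186, 558, ... Total copy cost for n insertions: 62 + 186 + ... = O(n) (geometric series with ratio 1/3). Amortized cost per insertion: O(n)/n = O(1).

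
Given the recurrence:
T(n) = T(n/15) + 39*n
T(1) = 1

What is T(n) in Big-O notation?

Geometric series: 39*n*(1 + 1/15 + 1/15^2 + ...) = O(n). T(n) = O(n).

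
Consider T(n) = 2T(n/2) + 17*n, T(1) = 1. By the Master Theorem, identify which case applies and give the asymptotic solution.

a=2, b=2, f(n)=17*n.
log_2(2) = 1, so n^(log_b(a)) = n.
f(n) = Theta(n), so Case 2 applies.
T(n) = Theta(n log n).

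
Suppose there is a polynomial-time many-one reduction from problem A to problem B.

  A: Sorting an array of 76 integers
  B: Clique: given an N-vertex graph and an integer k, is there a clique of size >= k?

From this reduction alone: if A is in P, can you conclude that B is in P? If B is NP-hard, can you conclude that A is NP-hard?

A poly-time reduction A <=_p B transfers tractability DOWN (B easy => A easy) and hardness UP (A hard => B hard), not the reverse.
From A in P, the reduction alone does NOT give B in P: any problem in P trivially reduces to SAT, yet SAT is not known to be in P.
From B NP-hard, the reduction alone does NOT give A NP-hard: again, easy problems reduce to hard ones.
(Here in fact A is P and B is NP-complete.)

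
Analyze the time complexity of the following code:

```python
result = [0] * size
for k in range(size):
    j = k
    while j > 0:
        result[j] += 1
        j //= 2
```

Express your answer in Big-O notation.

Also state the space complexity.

Time complexity: O(n log n).
Space complexity: O(n).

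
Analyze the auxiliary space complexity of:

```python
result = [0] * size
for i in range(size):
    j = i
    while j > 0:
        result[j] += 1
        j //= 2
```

Space complexity: O(n).
Auxiliary storage grows linearly with the input size n in the worst case.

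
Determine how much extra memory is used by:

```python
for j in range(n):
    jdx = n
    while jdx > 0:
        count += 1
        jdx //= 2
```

Space complexity: O(1).
Only a constant amount of auxiliary storage is used; nothing grows with n.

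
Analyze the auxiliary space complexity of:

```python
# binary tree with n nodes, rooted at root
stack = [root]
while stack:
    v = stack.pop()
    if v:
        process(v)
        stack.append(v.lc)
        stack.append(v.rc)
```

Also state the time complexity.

Space complexity: O(n).
Auxiliary storage grows linearly with the input size n in the worst case.
Time complexity: O(n).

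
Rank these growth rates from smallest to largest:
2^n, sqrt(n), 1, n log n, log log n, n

Ordered by growth rate: 1 < log log n < sqrt(n) < n < n log n < 2^n.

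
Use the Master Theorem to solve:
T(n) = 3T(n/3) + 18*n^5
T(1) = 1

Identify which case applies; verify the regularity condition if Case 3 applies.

a=3, b=3, f(n)=18*n^5.
log_3(3) = 1 < 5.
f(n) = Omega(n^(1+epsilon)) for some epsilon > 0, so Case 3 is the candidate.
Regularity: a*f(n/b) = 3*18*(n/3)^5 = (3/243)*18*n^5 <= c*f(n) with c = 3/243 < 1. Satisfied.
Case 3: T(n) = Theta(n^5).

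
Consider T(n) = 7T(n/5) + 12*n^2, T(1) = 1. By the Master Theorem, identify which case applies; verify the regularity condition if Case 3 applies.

a=7, b=5, f(n)=12*n^2.
log_5(7) = 1.209 < 2.
f(n) = Omega(n^(1.209+epsilon)) for some epsilon > 0, so Case 3 is the candidate.
Regularity: a*f(n/b) = 7*12*(n/5)^2 = (7/25)*12*n^2 <= c*f(n) with c = 7/25 < 1. Satisfied.
Case 3: T(n) = Theta(n^2).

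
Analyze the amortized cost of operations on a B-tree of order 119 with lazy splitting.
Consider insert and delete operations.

In a B-tree of order 119, a node splits when it has 119 keys. With lazy splitting, we use potential Phi = number of full nodes + number of near-empty nodes. Each split costs O(1) but reduces potential. Between splits, at least 59 insertions must occur in that node. Amortized structural cost is O(1) per operation, plus O(log_119 n) traversal.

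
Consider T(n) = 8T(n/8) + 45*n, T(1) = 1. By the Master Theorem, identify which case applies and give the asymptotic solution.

a=8, b=8, f(n)=45*n.
log_8(8) = 1, so n^(log_b(a)) = n.
f(n) = Theta(n), so Case 2 applies.
T(n) = Theta(n log n).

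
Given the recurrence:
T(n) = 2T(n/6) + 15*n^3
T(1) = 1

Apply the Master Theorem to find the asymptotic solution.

a=2, b=6, f(n)=15*n^3. log_6(2) = 0.3869 < 3. Case 3: T(n) = O(n^3).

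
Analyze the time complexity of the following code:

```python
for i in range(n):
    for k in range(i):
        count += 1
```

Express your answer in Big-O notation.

Time complexity: O(n^2).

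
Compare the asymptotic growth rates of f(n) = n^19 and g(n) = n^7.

f(n) = n^19 grows faster: n^19/n^7 = n^12 -> infinity.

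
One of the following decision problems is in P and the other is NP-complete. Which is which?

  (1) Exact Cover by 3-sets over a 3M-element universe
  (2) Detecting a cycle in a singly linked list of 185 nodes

(1) is NP-complete: one of Karp's 21 NP-complete problems.
(2) is P: Floyd's tortoise-and-hare runs in O(n) time, O(1) space.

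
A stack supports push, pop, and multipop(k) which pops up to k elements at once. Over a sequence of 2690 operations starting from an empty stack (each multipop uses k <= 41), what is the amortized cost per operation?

Each element is pushed exactly once and popped at most once (whether by pop or as part of a multipop). So the total number of individual pops over the whole sequence is at most the number of pushes, which is at most 2690. Total work <= 2 * 2690, hence O(1) amortized per operation.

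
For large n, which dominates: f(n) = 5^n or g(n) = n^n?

g(n) = n^n grows faster: n^n / 5^n = (n/5)^n -> infinity once n > 5.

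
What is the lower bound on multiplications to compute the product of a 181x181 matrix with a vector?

A 181x181 matrix-vector product has 181 inner products of length 181. Output depends on all 181^2 = 32761 matrix entries. At least 32761 multiplications needed.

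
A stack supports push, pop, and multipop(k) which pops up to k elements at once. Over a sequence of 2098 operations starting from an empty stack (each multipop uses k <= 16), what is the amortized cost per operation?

Each element is pushed exactly once and popped at most once (whether by pop or as part of a multipop). So the total number of individual pops over the whole sequence is at most the number of pushes, which is at most 2098. Total work <= 2 * 2098, hence O(1) amortized per operation.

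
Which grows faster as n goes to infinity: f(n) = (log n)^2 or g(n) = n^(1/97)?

g(n) = n^(1/97) grows faster: any positive power of n dominates any polylog.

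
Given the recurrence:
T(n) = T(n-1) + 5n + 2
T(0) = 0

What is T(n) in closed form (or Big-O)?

Dominant term in sum is 5*sum(i, i=1..n) = 5*n*(n+1)/2 = O(n^2).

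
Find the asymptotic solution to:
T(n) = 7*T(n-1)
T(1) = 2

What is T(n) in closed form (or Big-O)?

Each step multiplies by 7. T(n) = T(1)*7^(n-1) = 2*7^(n-1).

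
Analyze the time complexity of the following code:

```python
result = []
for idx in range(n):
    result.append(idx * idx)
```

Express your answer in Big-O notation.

Time complexity: O(n).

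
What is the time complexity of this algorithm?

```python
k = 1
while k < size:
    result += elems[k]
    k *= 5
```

Time complexity: O(log n).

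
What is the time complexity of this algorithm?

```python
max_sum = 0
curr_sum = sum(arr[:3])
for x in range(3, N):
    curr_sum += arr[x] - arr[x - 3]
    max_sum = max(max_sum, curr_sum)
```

Time complexity: O(n).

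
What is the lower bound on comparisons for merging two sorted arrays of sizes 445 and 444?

Adversary argument: with sizes 445 and 444 (differing by at most 1), interleave the two arrays so that every consecutive pair in the output comes from different inputs. Then each of the 888 adjacent output pairs must be directly compared, or the algorithm cannot determine their relative order. So 888 comparisons are necessary; standard merge achieves this.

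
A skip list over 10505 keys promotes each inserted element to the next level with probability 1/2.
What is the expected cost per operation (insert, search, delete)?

Expected number of levels is O(log_2(10505)) = O(log n). A search visits O(1) expected nodes per level over O(log n) levels. Insert/delete are a search plus O(1) pointer updates per level. Expected O(log n) per operation.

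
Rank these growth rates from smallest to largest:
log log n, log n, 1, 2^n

Ordered by growth rate: 1 < log log n < log n < 2^n.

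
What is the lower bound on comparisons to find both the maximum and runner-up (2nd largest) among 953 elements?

Lower bound: finding the max needs 953-1 comparisons. By an adversary weight-doubling argument, the maximum element must personally win at least ceil(log_2(953)) = 10 comparisons in any correct algorithm. The 2nd largest is among those 10 direct losers, and distinguishing it requires 10-1 more comparisons. Total >= 953-1 + 10-1 = 961. A balanced tournament achieves this bound exactly.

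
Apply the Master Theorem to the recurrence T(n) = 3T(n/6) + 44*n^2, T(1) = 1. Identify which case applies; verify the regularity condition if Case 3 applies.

a=3, b=6, f(n)=44*n^2.
log_6(3) = 0.6131 < 2.
f(n) = Omega(n^(0.6131+epsilon)) for some epsilon > 0, so Case 3 is the candidate.
Regularity: a*f(n/b) = 3*44*(n/6)^2 = (3/36)*44*n^2 <= c*f(n) with c = 3/36 < 1. Satisfied.
Case 3: T(n) = Theta(n^2).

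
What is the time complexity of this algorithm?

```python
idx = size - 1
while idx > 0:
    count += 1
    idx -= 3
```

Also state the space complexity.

Time complexity: O(n).
Space complexity: O(1).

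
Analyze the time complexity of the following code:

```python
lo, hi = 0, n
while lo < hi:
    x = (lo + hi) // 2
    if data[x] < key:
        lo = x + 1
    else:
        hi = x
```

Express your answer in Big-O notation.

Time complexity: O(log n).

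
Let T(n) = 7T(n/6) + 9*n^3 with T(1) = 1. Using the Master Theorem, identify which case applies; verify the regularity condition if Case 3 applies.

a=7, b=6, f(n)=9*n^3.
log_6(7) = 1.086 < 3.
f(n) = Omega(n^(1.086+epsilon)) for some epsilon > 0, so Case 3 is the candidate.
Regularity: a*f(n/b) = 7*9*(n/6)^3 = (7/216)*9*n^3 <= c*f(n) with c = 7/216 < 1. Satisfied.
Case 3: T(n) = Theta(n^3).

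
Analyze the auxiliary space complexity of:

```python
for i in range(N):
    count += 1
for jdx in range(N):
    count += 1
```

Space complexity: O(1).
Only a constant amount of auxiliary storage is used; nothing grows with n.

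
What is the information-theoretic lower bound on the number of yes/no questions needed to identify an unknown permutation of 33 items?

There are 33! = 8683317618811886495518194401280000000 permutations. Each yes/no question gives at most 1 bit, so at least ceil(log_2(8683317618811886495518194401280000000)) = 123 questions are needed.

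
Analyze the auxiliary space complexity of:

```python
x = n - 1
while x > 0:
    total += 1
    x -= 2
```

Space complexity: O(1).
Only a constant amount of auxiliary storage is used; nothing grows with n.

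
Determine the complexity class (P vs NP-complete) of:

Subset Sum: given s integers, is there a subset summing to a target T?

This problem is NP-complete: one of Karp's 21 NP-complete problems.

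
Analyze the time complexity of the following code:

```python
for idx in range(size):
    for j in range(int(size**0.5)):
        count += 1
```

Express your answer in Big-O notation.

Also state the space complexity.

Time complexity: O(n * sqrt(n)).
Space complexity: O(1).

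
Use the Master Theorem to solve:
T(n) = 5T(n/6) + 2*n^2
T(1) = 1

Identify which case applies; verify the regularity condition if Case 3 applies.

a=5, b=6, f(n)=2*n^2.
log_6(5) = 0.8982 < 2.
f(n) = Omega(n^(0.8982+epsilon)) for some epsilon > 0, so Case 3 is the candidate.
Regularity: a*f(n/b) = 5*2*(n/6)^2 = (5/36)*2*n^2 <= c*f(n) with c = 5/36 < 1. Satisfied.
Case 3: T(n) = Theta(n^2).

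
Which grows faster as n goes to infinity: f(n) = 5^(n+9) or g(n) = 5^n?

f(n) = 5^(n+9) and g(n) = 5^n are Theta of each other: 5^(n+9) = 5^9 * 5^n = Theta(5^n).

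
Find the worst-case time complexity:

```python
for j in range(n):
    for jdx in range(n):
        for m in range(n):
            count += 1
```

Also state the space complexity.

Time complexity: O(n^3).
Space complexity: O(1).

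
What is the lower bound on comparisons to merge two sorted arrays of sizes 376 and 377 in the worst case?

Adversary: with |376 - 377| <= 1 the inputs can be fully interleaved so that every adjacent pair in the merged output comes from different arrays. Then each of the 752 adjacent pairs must be directly compared, or the algorithm cannot determine their relative order. Standard merge meets this bound.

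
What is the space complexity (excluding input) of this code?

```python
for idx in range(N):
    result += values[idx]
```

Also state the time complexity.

Space complexity: O(1).
Only a constant amount of auxiliary storage is used; nothing grows with n.
Time complexity: O(n).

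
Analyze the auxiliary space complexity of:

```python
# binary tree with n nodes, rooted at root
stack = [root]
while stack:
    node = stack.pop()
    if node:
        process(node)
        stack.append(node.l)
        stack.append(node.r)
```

Space complexity: O(n).
Auxiliary storage grows linearly with the input size n in the worst case.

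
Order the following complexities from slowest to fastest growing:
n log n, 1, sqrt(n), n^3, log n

Ordered by growth rate: 1 < log n < sqrt(n) < n log n < n^3.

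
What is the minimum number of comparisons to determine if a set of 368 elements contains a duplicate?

Determining if 368 elements are all distinct requires Omega(n log n) comparisons in the comparison model. This follows from the element distinctness lower bound.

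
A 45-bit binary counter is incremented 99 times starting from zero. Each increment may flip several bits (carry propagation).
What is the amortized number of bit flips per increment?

Bit i flips on every 2^i-th increment, so over 99 increments bit i flips floor(99/2^i) times. Summing over i: total flips < 2 * 99. Amortized: < 2 = O(1) per increment.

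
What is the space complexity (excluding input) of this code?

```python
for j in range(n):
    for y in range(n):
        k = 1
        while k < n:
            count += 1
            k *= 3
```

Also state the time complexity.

Space complexity: O(1).
Only a constant amount of auxiliary storage is used; nothing grows with n.
Time complexity: O(n^2 log n).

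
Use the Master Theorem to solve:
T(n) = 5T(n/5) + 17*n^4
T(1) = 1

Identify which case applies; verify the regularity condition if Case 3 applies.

a=5, b=5, f(n)=17*n^4.
log_5(5) = 1 < 4.
f(n) = Omega(n^(1+epsilon)) for some epsilon > 0, so Case 3 is the candidate.
Regularity: a*f(n/b) = 5*17*(n/5)^4 = (5/625)*17*n^4 <= c*f(n) with c = 5/625 < 1. Satisfied.
Case 3: T(n) = Theta(n^4).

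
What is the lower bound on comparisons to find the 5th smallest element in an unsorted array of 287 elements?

Finding the 5th smallest of 287 elements requires Omega(n) comparisons. Every element must participate in at least one comparison; otherwise it could be the 5th smallest.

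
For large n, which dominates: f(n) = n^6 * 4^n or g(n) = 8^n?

g(n) = 8^n grows faster: 8^n / (n^6 4^n) = (8/4)^n / n^6 -> infinity since 8/4 > 1.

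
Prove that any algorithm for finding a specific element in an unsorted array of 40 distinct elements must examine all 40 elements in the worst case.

Adversary argument: if the algorithm examines fewer than 40 elements, the adversary places the target in an unexamined position. The algorithm cannot distinguish 'not present' from 'in unexamined position'.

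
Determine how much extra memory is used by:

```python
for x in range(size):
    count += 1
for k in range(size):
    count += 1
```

Space complexity: O(1).
Only a constant amount of auxiliary storage is used; nothing grows with n.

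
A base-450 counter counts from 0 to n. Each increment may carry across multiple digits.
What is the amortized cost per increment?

Digit at position i changes every 450^i increments. Total digit changes over n increments: n * 450/(450-1) = O(n). Amortized: O(1).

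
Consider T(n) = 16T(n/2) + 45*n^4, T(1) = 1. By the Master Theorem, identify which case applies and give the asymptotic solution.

a=16, b=2, f(n)=45*n^4.
log_2(16) = 4, so n^(log_b(a)) = n^4.
f(n) = Theta(n^4), so Case 2 applies.
T(n) = Theta(n^4 log n).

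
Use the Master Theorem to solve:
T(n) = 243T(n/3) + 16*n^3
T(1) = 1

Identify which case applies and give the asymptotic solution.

a=243, b=3, f(n)=16*n^3.
log_3(243) = 5 > 3.
Since f(n) = O(n^3) is polynomially smaller than n^5, Case 1 applies.
T(n) = Theta(n^5).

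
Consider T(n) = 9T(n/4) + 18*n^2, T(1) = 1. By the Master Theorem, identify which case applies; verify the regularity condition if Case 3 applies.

a=9, b=4, f(n)=18*n^2.
log_4(9) = 1.585 < 2.
f(n) = Omega(n^(1.585+epsilon)) for some epsilon > 0, so Case 3 is the candidate.
Regularity: a*f(n/b) = 9*18*(n/4)^2 = (9/16)*18*n^2 <= c*f(n) with c = 9/16 < 1. Satisfied.
Case 3: T(n) = Theta(n^2).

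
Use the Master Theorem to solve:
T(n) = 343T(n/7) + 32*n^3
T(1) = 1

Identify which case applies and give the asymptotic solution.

a=343, b=7, f(n)=32*n^3.
log_7(343) = 3, so n^(log_b(a)) = n^3.
f(n) = Theta(n^3), so Case 2 applies.
T(n) = Theta(n^3 log n).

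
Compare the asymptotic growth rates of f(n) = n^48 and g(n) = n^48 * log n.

g(n) = n^48 * log n grows faster: extra log n factor -> infinity.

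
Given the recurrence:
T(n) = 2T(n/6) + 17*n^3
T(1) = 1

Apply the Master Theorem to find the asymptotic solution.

a=2, b=6, f(n)=17*n^3. log_6(2) = 0.3869 < 3. Case 3: T(n) = O(n^3).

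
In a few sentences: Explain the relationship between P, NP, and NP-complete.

P: solvable in polynomial time. NP: verifiable in polynomial time. NP-complete: in NP and at least as hard as every problem in NP (via polynomial reduction). P is a subset of NP. If any NP-complete problem is in P, then P = NP.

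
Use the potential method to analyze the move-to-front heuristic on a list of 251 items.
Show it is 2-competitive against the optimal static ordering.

Let Phi = number of inversions between the MTF list and the optimal static list (0 <= Phi <= C(251,2)). Accessing an element at MTF position k and optimal position j: the move-to-front destroys all k-1 inversions in front of it that are not in front in optimal (>= k-j of them) and creates at most j-1 new ones. Amortized cost <= k + (j-1) - (k-j) = 2j - 1 <= 2 * optimal cost.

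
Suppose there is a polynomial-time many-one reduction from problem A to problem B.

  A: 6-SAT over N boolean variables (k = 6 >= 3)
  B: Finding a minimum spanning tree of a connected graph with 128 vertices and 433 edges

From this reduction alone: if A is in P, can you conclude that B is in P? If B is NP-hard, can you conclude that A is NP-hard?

A poly-time reduction A <=_p B transfers tractability DOWN (B easy => A easy) and hardness UP (A hard => B hard), not the reverse.
From A in P, the reduction alone does NOT give B in P: any problem in P trivially reduces to SAT, yet SAT is not known to be in P.
From B NP-hard, the reduction alone does NOT give A NP-hard: again, easy problems reduce to hard ones.
(Here in fact A is NP-complete and B is in P, so no such reduction is known -- its existence would imply P = NP; the analysis concerns only what the assumed reduction would or would not let you conclude.)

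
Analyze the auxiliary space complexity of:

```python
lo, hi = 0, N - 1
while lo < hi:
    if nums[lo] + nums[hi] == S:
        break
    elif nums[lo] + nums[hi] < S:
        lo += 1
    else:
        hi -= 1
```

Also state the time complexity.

Space complexity: O(1).
Only a constant amount of auxiliary storage is used; nothing grows with n.
Time complexity: O(n).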